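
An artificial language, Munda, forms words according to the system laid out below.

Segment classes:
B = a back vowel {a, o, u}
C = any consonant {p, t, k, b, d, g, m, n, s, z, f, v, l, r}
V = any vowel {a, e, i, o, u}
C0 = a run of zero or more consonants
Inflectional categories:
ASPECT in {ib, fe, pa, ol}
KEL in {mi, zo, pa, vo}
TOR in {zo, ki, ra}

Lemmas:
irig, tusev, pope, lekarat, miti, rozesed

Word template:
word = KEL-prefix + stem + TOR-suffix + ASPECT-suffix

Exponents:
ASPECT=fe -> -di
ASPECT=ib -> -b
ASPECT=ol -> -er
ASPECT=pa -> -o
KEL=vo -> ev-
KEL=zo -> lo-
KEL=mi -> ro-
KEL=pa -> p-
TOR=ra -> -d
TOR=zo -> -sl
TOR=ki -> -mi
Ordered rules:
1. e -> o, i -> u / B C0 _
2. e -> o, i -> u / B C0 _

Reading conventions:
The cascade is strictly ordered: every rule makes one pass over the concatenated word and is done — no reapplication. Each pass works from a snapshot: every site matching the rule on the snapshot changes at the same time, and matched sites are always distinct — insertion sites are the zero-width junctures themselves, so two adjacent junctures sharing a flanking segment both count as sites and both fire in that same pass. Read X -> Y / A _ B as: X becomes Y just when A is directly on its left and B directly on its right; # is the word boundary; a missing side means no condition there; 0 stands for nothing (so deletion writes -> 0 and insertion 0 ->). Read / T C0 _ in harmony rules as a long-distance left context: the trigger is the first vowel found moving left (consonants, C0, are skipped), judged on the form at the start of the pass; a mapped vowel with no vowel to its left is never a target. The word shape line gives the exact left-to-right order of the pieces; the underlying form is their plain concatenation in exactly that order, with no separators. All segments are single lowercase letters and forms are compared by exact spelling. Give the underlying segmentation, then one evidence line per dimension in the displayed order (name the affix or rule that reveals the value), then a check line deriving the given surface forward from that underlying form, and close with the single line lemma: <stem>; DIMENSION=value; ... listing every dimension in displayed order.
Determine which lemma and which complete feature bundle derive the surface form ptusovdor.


underlying: p-tusev-d-er
ASPECT=ol - signalled by the affix -er
KEL=pa - signalled by the affix p-
TOR=ra - signalled by the affix -d
check: ptusevder -> ptusovder -> ptusovdor
lemma: tusev; ASPECT=ol; KEL=pa; TOR=ra


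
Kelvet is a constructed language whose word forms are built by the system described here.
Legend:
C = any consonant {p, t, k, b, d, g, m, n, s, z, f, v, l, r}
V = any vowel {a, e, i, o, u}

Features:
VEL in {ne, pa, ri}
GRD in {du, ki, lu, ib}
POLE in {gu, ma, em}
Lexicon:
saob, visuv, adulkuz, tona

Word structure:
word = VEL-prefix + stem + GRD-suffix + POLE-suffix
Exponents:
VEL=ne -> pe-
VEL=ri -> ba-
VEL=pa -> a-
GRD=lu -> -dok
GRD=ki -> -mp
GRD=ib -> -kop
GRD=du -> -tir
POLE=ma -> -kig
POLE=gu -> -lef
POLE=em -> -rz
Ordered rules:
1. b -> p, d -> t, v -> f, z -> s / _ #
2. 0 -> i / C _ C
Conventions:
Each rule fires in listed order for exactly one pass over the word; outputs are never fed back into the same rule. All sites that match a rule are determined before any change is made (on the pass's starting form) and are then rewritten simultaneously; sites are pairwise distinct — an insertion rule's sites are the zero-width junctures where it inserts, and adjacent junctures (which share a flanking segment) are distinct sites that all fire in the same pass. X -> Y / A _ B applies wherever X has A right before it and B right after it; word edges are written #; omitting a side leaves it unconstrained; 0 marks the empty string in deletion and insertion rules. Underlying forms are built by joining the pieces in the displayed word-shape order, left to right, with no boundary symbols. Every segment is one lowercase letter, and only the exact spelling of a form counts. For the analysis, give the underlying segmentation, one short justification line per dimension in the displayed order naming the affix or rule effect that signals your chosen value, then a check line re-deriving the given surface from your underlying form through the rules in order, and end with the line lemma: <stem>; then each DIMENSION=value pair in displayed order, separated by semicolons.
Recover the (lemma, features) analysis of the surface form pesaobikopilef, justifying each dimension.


underlying: pe-saob-kop-lef
VEL=ne - signalled by the affix pe-
GRD=ib - signalled by the affix -kop
POLE=gu - signalled by the affix -lef
check: pesaobkoplef -> pesaobkoplef -> pesaobikopilef
lemma: saob; VEL=ne; GRD=ib; POLE=gu


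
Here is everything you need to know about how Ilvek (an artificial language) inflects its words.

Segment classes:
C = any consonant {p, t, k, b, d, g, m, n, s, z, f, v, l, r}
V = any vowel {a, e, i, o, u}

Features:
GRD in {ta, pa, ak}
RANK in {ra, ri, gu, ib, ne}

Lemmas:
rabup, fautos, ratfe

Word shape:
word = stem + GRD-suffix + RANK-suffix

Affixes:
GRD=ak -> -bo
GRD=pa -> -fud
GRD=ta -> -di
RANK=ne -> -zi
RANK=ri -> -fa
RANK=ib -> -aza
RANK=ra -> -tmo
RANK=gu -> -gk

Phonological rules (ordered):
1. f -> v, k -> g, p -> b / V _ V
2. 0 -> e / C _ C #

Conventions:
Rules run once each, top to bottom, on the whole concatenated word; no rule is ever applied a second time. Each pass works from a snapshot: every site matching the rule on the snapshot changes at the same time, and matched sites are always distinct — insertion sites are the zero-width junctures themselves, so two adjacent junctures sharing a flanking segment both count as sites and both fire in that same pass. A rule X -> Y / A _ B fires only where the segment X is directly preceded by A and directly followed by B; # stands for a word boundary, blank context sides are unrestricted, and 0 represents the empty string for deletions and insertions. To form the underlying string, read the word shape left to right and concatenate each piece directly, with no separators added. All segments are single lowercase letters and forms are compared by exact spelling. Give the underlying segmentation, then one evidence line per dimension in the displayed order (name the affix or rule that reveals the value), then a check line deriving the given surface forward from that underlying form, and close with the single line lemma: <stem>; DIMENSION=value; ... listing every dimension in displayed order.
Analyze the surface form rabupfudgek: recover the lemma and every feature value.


underlying: rabup-fud-gk
GRD=pa - signalled by the affix -fud
RANK=gu - signalled by the affix -gk
check: rabupfudgk -> rabupfudgk -> rabupfudgek
lemma: rabup; GRD=pa; RANK=gu


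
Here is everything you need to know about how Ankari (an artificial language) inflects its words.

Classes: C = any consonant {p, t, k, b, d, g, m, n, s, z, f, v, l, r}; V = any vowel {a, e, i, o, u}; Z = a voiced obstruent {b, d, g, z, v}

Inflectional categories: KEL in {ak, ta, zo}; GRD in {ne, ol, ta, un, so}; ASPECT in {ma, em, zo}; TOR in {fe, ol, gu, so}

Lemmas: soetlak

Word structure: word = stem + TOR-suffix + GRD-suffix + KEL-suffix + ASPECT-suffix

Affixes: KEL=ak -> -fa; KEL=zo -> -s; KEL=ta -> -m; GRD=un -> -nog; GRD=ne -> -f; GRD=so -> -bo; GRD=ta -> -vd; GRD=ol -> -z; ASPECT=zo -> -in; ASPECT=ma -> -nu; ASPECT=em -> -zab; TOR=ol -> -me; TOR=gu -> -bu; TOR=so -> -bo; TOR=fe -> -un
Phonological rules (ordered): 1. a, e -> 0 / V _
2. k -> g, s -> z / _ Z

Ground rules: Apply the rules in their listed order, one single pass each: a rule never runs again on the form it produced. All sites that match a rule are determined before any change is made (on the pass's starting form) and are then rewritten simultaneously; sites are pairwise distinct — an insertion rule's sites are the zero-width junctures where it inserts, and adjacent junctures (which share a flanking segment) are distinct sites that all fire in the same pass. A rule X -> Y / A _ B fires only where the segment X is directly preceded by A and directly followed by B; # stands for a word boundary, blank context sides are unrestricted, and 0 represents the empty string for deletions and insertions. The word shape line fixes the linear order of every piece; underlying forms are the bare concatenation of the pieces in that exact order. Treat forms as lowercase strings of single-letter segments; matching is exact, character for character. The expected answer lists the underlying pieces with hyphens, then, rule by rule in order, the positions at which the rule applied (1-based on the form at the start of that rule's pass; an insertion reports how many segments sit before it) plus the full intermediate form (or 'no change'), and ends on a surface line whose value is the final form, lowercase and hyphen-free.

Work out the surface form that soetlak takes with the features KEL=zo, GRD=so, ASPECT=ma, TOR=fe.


underlying: soetlak-un-bo-s-nu
1. a, e -> 0 / V _: fires at position(s) 3: sotlakunbosnu
2. k -> g, s -> z / _ Z: no change
surface: sotlakunbosnu


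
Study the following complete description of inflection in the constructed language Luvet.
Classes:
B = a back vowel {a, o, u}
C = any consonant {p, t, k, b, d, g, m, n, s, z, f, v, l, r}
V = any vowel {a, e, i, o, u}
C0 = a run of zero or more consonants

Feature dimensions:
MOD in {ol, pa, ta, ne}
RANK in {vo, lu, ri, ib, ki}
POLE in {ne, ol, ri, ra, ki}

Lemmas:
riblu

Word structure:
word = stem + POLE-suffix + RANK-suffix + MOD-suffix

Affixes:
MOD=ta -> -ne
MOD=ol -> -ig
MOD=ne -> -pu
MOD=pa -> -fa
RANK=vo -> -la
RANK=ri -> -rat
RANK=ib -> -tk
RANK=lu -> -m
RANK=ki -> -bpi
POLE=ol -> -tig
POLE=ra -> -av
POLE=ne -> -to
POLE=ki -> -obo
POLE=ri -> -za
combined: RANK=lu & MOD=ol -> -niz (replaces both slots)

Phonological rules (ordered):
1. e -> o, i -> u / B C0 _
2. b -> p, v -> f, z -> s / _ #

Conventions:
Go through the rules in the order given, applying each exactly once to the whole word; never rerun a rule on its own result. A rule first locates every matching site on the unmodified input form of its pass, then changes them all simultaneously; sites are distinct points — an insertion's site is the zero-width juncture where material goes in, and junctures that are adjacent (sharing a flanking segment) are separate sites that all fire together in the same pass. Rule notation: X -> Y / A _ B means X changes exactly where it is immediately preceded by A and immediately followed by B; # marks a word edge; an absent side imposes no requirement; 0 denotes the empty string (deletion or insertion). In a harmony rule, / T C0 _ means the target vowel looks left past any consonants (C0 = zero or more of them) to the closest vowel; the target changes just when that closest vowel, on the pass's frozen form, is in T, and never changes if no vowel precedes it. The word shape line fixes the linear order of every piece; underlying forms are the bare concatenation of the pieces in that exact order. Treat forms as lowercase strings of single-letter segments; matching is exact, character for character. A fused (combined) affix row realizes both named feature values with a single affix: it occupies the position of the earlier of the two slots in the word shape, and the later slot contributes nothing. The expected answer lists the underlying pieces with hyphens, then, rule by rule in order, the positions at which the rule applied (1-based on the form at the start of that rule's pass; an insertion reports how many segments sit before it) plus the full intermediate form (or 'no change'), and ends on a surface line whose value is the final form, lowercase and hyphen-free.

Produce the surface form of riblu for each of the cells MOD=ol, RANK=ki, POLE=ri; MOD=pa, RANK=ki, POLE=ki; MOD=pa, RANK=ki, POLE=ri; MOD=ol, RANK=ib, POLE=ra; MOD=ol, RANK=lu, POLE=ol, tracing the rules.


cell MOD=ol, RANK=ki, POLE=ri:
underlying: riblu-za-bpi-ig
1. e -> o, i -> u / B C0 _: fires at position(s) 10: ribluzabpuig
2. b -> p, v -> f, z -> s / _ #: no change
surface: ribluzabpuig

cell MOD=pa, RANK=ki, POLE=ki:
underlying: riblu-obo-bpi-fa
1. e -> o, i -> u / B C0 _: fires at position(s) 11: ribluobobpufa
2. b -> p, v -> f, z -> s / _ #: no change
surface: ribluobobpufa

cell MOD=pa, RANK=ki, POLE=ri:
underlying: riblu-za-bpi-fa
1. e -> o, i -> u / B C0 _: fires at position(s) 10: ribluzabpufa
2. b -> p, v -> f, z -> s / _ #: no change
surface: ribluzabpufa

cell MOD=ol, RANK=ib, POLE=ra:
underlying: riblu-av-tk-ig
1. e -> o, i -> u / B C0 _: fires at position(s) 10: ribluavtkug
2. b -> p, v -> f, z -> s / _ #: no change
surface: ribluavtkug

cell MOD=ol, RANK=lu, POLE=ol:
underlying: riblu-tig-niz
1. e -> o, i -> u / B C0 _: fires at position(s) 7: riblutugniz
2. b -> p, v -> f, z -> s / _ #: fires at position(s) 11: riblutugnis
surface: riblutugnis


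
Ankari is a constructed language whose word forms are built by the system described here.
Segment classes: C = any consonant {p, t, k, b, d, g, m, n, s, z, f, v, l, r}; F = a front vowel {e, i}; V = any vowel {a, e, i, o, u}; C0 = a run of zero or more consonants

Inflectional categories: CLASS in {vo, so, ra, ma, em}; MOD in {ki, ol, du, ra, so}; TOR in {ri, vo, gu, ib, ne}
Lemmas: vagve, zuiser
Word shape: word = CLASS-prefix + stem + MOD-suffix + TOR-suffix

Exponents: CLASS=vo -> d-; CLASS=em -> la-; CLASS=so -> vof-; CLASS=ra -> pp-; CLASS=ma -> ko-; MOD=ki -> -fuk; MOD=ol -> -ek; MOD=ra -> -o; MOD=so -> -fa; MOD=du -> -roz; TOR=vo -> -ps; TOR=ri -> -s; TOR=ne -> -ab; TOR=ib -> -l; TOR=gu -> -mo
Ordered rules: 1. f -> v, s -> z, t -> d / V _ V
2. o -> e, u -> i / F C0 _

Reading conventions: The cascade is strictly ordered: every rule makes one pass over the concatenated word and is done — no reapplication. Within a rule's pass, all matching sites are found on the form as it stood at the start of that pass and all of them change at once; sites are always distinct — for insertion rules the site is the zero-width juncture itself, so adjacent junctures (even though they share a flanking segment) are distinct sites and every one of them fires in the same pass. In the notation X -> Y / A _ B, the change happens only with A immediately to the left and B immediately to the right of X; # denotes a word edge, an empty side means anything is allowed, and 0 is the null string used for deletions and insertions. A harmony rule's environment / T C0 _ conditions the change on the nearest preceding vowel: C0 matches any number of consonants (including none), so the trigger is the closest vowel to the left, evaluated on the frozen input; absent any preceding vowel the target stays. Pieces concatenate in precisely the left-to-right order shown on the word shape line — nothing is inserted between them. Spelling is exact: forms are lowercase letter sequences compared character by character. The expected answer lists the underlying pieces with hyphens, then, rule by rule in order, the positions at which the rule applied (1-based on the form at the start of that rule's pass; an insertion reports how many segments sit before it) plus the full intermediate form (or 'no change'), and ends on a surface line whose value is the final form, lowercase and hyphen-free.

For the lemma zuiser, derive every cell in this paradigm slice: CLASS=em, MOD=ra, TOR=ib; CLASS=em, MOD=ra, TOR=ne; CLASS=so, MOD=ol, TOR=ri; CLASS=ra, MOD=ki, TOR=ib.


cell CLASS=em, MOD=ra, TOR=ib:
underlying: la-zuiser-o-l
1. f -> v, s -> z, t -> d / V _ V: fires at position(s) 6: lazuizerol
2. o -> e, u -> i / F C0 _: fires at position(s) 9: lazuizerel
surface: lazuizerel

cell CLASS=em, MOD=ra, TOR=ne:
underlying: la-zuiser-o-ab
1. f -> v, s -> z, t -> d / V _ V: fires at position(s) 6: lazuizeroab
2. o -> e, u -> i / F C0 _: fires at position(s) 9: lazuizereab
surface: lazuizereab

cell CLASS=so, MOD=ol, TOR=ri:
underlying: vof-zuiser-ek-s
1. f -> v, s -> z, t -> d / V _ V: fires at position(s) 7: vofzuizereks
2. o -> e, u -> i / F C0 _: no change
surface: vofzuizereks

cell CLASS=ra, MOD=ki, TOR=ib:
underlying: pp-zuiser-fuk-l
1. f -> v, s -> z, t -> d / V _ V: fires at position(s) 6: ppzuizerfukl
2. o -> e, u -> i / F C0 _: fires at position(s) 10: ppzuizerfikl
surface: ppzuizerfikl


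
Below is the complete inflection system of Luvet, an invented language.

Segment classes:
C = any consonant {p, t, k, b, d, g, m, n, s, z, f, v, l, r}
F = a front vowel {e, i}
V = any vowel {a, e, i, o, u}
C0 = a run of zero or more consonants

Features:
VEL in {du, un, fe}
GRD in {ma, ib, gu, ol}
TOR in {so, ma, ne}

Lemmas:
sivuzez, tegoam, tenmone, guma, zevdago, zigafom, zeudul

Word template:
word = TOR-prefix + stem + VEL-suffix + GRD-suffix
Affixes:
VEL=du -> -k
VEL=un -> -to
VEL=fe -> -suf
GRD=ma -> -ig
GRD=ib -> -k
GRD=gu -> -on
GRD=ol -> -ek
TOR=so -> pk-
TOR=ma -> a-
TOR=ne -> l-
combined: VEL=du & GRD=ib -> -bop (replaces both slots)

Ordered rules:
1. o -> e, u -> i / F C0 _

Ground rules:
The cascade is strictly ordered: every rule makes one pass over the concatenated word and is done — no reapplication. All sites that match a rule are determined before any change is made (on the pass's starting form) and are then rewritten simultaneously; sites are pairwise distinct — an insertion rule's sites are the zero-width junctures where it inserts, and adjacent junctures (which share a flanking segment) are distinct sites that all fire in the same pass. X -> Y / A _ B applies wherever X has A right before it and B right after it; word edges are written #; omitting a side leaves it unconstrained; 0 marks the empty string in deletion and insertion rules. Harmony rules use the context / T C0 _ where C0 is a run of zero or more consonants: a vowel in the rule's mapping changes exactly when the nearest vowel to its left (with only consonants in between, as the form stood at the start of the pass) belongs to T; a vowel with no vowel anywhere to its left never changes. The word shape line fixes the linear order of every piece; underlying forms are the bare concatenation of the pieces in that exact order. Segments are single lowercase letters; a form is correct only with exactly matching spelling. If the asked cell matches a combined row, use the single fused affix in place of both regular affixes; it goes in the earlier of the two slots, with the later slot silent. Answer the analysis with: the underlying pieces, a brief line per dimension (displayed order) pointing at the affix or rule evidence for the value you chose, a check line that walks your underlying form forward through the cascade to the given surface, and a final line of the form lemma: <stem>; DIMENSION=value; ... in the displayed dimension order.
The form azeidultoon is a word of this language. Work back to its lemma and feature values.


underlying: a-zeudul-to-on
VEL=un - signalled by the affix -to
GRD=gu - signalled by the affix -on
TOR=ma - signalled by the affix a-
check: azeudultoon -> azeidultoon
lemma: zeudul; VEL=un; GRD=gu; TOR=ma


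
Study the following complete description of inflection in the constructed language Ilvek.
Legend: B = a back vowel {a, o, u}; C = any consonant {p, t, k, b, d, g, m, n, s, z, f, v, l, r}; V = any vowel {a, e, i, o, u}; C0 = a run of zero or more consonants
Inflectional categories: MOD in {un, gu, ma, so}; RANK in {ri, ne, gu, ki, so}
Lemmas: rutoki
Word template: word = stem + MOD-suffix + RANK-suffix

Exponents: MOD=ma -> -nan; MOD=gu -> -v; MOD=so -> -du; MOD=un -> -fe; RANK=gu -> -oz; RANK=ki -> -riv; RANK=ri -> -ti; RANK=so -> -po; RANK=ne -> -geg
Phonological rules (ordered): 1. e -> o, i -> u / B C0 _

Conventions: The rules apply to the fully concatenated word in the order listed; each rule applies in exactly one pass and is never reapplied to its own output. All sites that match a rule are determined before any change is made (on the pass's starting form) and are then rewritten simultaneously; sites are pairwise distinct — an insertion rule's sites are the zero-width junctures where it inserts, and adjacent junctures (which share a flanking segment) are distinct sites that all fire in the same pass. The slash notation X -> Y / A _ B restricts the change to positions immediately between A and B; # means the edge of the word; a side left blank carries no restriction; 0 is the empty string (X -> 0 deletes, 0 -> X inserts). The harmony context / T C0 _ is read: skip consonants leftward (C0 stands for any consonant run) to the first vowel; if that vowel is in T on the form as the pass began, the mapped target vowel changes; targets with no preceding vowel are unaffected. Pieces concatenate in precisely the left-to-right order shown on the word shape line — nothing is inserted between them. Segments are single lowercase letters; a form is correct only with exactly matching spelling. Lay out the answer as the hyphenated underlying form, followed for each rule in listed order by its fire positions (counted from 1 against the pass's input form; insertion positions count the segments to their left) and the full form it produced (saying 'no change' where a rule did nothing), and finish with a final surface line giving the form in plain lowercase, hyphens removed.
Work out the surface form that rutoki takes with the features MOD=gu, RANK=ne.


underlying: rutoki-v-geg
1. e -> o, i -> u / B C0 _: fires at position(s) 6: rutokuvgeg
surface: rutokuvgeg


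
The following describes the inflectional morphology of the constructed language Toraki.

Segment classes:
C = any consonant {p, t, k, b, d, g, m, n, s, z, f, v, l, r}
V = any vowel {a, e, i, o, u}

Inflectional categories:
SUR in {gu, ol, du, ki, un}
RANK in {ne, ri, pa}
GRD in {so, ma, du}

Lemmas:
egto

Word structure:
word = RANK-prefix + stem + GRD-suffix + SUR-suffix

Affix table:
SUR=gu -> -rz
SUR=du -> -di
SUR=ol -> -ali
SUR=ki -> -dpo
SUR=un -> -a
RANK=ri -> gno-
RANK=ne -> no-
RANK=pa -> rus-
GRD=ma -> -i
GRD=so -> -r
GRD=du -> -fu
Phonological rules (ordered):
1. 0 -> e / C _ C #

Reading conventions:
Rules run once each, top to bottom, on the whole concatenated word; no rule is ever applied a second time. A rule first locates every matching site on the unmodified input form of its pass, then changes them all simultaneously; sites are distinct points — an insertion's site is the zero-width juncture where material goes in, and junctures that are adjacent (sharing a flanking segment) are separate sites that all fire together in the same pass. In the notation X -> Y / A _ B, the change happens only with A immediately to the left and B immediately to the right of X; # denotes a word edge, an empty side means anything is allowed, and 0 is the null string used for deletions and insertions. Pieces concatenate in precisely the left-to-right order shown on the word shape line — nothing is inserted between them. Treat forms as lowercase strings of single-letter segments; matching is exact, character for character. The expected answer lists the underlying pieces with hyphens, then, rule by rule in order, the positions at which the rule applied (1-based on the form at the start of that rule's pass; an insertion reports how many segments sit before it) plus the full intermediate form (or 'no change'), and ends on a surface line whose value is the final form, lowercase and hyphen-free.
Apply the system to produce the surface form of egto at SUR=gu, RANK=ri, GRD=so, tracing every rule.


underlying: gno-egto-r-rz
1. 0 -> e / C _ C #: inserts after position(s) 9: gnoegtorrez
surface: gnoegtorrez


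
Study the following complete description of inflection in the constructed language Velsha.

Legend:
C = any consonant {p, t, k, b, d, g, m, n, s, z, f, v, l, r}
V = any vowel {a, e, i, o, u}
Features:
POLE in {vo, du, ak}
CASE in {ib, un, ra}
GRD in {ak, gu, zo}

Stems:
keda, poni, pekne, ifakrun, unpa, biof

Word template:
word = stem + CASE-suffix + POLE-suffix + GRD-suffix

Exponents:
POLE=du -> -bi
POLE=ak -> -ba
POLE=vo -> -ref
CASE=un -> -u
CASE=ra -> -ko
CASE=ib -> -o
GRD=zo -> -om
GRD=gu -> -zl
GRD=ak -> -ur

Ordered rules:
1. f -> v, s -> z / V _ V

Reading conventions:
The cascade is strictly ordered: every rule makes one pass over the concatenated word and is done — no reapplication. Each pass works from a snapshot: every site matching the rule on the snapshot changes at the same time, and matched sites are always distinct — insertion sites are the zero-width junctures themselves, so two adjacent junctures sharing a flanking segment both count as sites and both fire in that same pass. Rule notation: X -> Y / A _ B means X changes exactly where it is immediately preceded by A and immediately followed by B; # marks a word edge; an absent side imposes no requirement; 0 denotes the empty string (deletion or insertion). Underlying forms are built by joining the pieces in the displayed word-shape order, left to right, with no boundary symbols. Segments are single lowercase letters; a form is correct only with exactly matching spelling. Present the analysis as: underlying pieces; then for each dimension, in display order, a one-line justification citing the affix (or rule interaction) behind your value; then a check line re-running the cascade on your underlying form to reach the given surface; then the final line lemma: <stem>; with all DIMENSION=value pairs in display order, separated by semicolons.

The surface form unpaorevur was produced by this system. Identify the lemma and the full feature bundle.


underlying: unpa-o-ref-ur
POLE=vo - signalled by the affix -ref
CASE=ib - signalled by the affix -o
GRD=ak - signalled by the affix -ur
check: unpaorefur -> unpaorevur
lemma: unpa; POLE=vo; CASE=ib; GRD=ak


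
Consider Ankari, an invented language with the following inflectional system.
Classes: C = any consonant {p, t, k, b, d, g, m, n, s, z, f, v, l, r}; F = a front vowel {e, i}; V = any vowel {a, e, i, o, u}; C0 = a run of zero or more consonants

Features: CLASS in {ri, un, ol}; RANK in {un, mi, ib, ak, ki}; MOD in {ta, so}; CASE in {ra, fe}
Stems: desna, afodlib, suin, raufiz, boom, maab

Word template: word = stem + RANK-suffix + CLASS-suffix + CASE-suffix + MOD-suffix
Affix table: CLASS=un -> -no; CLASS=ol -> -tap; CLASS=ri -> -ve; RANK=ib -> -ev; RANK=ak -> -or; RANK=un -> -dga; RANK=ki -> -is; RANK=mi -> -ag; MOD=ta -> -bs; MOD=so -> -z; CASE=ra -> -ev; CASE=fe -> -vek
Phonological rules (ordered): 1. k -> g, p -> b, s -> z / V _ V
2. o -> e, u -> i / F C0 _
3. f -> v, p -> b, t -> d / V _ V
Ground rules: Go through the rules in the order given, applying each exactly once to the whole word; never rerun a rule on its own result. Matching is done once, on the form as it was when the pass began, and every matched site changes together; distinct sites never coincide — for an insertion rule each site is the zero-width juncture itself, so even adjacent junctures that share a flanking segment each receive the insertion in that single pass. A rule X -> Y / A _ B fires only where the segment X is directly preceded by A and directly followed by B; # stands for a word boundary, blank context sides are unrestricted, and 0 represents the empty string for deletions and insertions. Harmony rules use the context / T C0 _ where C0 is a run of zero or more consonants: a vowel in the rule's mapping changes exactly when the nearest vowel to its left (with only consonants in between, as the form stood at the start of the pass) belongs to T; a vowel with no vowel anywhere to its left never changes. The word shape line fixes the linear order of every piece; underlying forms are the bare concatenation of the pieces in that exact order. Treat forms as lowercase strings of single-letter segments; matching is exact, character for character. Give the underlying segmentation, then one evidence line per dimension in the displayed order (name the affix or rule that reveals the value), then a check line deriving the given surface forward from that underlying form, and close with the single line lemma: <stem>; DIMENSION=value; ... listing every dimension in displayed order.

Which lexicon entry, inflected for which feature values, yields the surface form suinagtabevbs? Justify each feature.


underlying: suin-ag-tap-ev-bs
CLASS=ol - signalled by the affix -tap
RANK=mi - signalled by the affix -ag
MOD=ta - signalled by the affix -bs
CASE=ra - signalled by the affix -ev
check: suinagtapevbs -> suinagtabevbs -> suinagtabevbs -> suinagtabevbs
lemma: suin; CLASS=ol; RANK=mi; MOD=ta; CASE=ra


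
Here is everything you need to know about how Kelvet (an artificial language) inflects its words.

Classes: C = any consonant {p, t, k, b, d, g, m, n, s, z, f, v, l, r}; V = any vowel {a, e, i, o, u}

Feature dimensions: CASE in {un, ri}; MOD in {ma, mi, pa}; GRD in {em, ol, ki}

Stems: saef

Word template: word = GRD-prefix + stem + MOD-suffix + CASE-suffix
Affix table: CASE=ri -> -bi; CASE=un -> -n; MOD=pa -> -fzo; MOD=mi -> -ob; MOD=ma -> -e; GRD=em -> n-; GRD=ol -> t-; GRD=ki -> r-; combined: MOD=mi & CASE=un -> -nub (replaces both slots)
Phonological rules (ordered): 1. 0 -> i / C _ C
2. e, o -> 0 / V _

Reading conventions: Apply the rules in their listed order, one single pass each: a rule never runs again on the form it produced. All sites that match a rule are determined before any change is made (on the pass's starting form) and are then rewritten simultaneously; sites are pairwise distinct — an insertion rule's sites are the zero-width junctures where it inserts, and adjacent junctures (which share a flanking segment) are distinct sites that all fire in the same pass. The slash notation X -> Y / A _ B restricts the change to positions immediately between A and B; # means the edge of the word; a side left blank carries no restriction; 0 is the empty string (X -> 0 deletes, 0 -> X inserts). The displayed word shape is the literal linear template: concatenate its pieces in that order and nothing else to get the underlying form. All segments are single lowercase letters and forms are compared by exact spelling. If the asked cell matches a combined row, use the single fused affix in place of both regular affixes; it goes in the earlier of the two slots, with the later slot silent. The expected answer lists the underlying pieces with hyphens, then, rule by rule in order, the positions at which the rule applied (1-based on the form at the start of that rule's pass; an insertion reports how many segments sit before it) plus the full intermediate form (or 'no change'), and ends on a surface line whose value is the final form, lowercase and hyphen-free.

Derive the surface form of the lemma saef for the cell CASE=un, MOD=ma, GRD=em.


underlying: n-saef-e-n
1. 0 -> i / C _ C: inserts after position(s) 1: nisaefen
2. e, o -> 0 / V _: fires at position(s) 5: nisafen
surface: nisafen


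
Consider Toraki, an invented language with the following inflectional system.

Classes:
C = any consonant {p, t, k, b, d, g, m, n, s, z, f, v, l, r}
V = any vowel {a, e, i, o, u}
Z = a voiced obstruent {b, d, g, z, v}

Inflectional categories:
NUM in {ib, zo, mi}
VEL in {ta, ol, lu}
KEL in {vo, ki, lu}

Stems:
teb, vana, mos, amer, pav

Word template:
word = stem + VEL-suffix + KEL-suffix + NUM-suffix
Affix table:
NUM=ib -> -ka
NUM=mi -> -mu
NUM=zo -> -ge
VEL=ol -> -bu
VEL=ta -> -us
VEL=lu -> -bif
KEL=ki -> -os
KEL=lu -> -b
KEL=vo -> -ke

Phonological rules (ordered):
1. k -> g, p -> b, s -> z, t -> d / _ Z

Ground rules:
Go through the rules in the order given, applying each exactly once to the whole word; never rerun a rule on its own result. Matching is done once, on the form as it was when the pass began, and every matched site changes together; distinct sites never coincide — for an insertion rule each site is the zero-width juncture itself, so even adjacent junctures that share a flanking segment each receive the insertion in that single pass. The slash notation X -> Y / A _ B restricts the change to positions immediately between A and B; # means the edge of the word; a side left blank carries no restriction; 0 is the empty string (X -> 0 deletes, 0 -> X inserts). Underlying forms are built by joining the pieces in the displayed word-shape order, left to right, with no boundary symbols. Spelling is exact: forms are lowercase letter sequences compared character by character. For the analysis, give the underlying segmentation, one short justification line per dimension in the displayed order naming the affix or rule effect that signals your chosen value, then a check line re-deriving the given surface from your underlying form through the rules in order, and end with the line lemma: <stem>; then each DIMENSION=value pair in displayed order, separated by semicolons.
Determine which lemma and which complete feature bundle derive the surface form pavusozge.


underlying: pav-us-os-ge
NUM=zo - signalled by the affix -ge
VEL=ta - signalled by the affix -us
KEL=ki - signalled by the affix -os
check: pavusosge -> pavusozge
lemma: pav; NUM=zo; VEL=ta; KEL=ki


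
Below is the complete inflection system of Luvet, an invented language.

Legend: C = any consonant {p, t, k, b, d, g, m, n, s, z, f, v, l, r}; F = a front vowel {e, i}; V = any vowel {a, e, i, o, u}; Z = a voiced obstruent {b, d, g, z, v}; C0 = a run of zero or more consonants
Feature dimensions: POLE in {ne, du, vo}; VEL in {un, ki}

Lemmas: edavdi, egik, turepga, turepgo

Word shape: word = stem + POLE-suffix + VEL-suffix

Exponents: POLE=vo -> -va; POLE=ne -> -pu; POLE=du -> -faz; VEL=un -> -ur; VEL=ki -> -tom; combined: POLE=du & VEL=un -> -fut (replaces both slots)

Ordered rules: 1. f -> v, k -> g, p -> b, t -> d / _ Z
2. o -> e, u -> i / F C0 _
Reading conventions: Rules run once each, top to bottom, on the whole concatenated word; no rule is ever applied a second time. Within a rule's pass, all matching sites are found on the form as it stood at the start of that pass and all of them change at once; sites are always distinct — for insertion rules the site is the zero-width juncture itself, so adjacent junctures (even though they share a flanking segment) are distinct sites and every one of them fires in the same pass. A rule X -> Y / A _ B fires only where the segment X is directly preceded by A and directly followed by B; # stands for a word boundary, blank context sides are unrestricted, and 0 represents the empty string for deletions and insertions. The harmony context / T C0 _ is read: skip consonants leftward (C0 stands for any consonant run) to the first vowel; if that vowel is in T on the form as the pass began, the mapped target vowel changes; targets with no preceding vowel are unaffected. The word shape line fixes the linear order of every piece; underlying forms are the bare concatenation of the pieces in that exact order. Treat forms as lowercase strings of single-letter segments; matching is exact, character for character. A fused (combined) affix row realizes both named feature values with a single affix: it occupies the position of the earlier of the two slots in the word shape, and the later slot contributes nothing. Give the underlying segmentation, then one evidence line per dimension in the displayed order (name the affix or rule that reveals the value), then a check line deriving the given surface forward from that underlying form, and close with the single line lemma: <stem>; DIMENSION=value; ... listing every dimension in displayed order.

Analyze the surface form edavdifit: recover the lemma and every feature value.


underlying: edavdi-fut
POLE=du - signalled by the combined affix row
VEL=un - signalled by the combined affix row
check: edavdifut -> edavdifut -> edavdifit
lemma: edavdi; POLE=du; VEL=un


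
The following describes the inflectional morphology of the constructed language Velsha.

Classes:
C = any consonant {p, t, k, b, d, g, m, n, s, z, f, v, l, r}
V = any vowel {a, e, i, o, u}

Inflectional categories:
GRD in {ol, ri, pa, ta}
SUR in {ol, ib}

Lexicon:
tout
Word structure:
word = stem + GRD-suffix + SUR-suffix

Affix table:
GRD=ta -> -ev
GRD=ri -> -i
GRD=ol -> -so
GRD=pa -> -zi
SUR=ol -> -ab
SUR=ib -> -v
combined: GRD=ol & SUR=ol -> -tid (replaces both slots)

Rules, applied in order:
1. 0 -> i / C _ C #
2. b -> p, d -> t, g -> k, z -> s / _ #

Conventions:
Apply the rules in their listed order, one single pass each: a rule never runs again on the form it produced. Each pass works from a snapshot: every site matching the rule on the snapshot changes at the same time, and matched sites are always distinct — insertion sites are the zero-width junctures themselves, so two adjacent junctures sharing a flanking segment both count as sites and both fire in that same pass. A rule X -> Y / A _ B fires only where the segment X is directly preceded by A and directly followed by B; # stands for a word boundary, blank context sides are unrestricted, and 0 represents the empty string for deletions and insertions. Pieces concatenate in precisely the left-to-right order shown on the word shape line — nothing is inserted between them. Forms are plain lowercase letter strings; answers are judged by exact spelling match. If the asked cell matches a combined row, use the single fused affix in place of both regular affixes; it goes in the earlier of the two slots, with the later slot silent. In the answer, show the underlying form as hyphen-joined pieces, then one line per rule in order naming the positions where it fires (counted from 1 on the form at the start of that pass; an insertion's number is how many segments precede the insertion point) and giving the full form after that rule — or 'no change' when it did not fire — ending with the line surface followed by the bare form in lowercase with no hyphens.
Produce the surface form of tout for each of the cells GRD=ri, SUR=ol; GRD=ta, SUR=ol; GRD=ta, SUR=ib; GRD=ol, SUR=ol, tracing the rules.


cell GRD=ri, SUR=ol:
underlying: tout-i-ab
1. 0 -> i / C _ C #: no change
2. b -> p, d -> t, g -> k, z -> s / _ #: fires at position(s) 7: toutiap
surface: toutiap

cell GRD=ta, SUR=ol:
underlying: tout-ev-ab
1. 0 -> i / C _ C #: no change
2. b -> p, d -> t, g -> k, z -> s / _ #: fires at position(s) 8: toutevap
surface: toutevap

cell GRD=ta, SUR=ib:
underlying: tout-ev-v
1. 0 -> i / C _ C #: inserts after position(s) 6: touteviv
2. b -> p, d -> t, g -> k, z -> s / _ #: no change
surface: touteviv

cell GRD=ol, SUR=ol:
underlying: tout-tid
1. 0 -> i / C _ C #: no change
2. b -> p, d -> t, g -> k, z -> s / _ #: fires at position(s) 7: touttit
surface: touttit


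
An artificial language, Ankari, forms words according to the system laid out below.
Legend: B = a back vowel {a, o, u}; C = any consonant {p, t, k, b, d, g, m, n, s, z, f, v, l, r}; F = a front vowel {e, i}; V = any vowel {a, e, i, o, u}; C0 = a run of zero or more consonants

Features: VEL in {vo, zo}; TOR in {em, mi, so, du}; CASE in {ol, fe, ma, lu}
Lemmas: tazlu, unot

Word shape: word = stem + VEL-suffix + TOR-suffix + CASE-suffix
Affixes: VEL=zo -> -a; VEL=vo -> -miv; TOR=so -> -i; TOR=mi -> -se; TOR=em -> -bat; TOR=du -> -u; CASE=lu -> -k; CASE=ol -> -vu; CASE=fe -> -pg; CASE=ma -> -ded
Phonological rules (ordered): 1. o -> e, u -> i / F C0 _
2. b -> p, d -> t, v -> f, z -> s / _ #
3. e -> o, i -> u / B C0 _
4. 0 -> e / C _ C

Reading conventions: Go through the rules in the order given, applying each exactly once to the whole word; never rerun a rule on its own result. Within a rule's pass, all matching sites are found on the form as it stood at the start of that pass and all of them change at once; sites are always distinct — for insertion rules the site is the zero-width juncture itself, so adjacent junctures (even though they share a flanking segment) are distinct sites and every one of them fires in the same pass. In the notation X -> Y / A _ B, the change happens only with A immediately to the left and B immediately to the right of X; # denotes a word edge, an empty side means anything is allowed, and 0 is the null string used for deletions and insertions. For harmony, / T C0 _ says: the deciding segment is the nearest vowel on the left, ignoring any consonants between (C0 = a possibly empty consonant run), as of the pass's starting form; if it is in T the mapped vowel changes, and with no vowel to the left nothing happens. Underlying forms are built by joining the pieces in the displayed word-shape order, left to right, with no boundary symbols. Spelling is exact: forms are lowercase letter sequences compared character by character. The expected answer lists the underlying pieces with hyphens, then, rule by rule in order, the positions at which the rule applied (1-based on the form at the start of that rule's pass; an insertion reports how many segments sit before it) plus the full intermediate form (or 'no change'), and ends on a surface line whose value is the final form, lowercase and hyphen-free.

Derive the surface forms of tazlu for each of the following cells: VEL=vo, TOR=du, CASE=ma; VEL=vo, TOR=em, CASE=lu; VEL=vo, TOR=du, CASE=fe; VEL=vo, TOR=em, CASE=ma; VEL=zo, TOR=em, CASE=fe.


cell VEL=vo, TOR=du, CASE=ma:
underlying: tazlu-miv-u-ded
1. o -> e, u -> i / F C0 _: fires at position(s) 9: tazlumivided
2. b -> p, d -> t, v -> f, z -> s / _ #: fires at position(s) 12: tazlumividet
3. e -> o, i -> u / B C0 _: fires at position(s) 7: tazlumuvidet
4. 0 -> e / C _ C: inserts after position(s) 3: tazelumuvidet
surface: tazelumuvidet

cell VEL=vo, TOR=em, CASE=lu:
underlying: tazlu-miv-bat-k
1. o -> e, u -> i / F C0 _: no change
2. b -> p, d -> t, v -> f, z -> s / _ #: no change
3. e -> o, i -> u / B C0 _: fires at position(s) 7: tazlumuvbatk
4. 0 -> e / C _ C: inserts after position(s) 3, 8, 11: tazelumuvebatek
surface: tazelumuvebatek

cell VEL=vo, TOR=du, CASE=fe:
underlying: tazlu-miv-u-pg
1. o -> e, u -> i / F C0 _: fires at position(s) 9: tazlumivipg
2. b -> p, d -> t, v -> f, z -> s / _ #: no change
3. e -> o, i -> u / B C0 _: fires at position(s) 7: tazlumuvipg
4. 0 -> e / C _ C: inserts after position(s) 3, 10: tazelumuvipeg
surface: tazelumuvipeg

cell VEL=vo, TOR=em, CASE=ma:
underlying: tazlu-miv-bat-ded
1. o -> e, u -> i / F C0 _: no change
2. b -> p, d -> t, v -> f, z -> s / _ #: fires at position(s) 14: tazlumivbatdet
3. e -> o, i -> u / B C0 _: fires at position(s) 7, 13: tazlumuvbatdot
4. 0 -> e / C _ C: inserts after position(s) 3, 8, 11: tazelumuvebatedot
surface: tazelumuvebatedot

cell VEL=zo, TOR=em, CASE=fe:
underlying: tazlu-a-bat-pg
1. o -> e, u -> i / F C0 _: no change
2. b -> p, d -> t, v -> f, z -> s / _ #: no change
3. e -> o, i -> u / B C0 _: no change
4. 0 -> e / C _ C: inserts after position(s) 3, 9, 10: tazeluabatepeg
surface: tazeluabatepeg
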